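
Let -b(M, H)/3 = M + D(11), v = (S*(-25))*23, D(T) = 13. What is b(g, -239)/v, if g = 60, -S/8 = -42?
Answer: 73/64400 ≈ 0.0011335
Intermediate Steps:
S = 336 (S = -8*(-42) = 336)
v = -193200 (v = (336*(-25))*23 = -8400*23 = -193200)
b(M, H) = -39 - 3*M (b(M, H) = -3*(M + 13) = -3*(13 + M) = -39 - 3*M)
b(g, -239)/v = (-39 - 3*60)/(-193200) = (-39 - 180)*(-1/193200) = -219*(-1/193200) = 73/64400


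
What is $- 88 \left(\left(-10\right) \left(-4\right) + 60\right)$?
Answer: $-8800$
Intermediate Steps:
$- 88 \left(\left(-10\right) \left(-4\right) + 60\right) = - 88 \left(40 + 60\right) = \left(-88\right) 100 = -8800$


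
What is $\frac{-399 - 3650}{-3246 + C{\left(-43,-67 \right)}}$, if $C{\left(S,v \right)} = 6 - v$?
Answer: $\frac{4049}{3173} \approx 1.2761$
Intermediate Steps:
$\frac{-399 - 3650}{-3246 + C{\left(-43,-67 \right)}} = \frac{-399 - 3650}{-3246 + \left(6 - -67\right)} = - \frac{4049}{-3246 + \left(6 + 67\right)} = - \frac{4049}{-3246 + 73} = - \frac{4049}{-3173} = \left(-4049\right) \left(- \frac{1}{3173}\right) = \frac{4049}{3173}$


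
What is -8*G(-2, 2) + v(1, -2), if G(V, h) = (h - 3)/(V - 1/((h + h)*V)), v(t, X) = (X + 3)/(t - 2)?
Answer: -79/15 ≈ -5.2667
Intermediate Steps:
v(t, X) = (3 + X)/(-2 + t)
G(V, h) = (-3 + h)/(V - 1/(2*V*h)) (G(V, h) = (-3 + h)/(V - 1/((2*h)*V)) = (-3 + h)/(V - 1/(2*V*h)))
-8*G(-2, 2) + v(1, -2) = -16*(-2)*2*(-3 + 2)/(-1 + 2*2*(-2)²) + (3 - 2)/(-2 + 1) = -16*(-2)*2*(-1)/(-1 + 2*2*4) + 1/(-1) = -16*(-2)*2*(-1)/(-1 + 16) - 1*1 = -16*(-2)*2*(-1)/15 - 1 = -8*8/15 - 1 = -64/15 - 1 = -79/15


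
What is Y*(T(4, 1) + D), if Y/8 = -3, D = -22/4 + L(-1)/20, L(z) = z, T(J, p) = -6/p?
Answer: 1386/5 ≈ 277.20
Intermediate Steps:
D = -111/20 (D = -22/4 - 1/20 = -22*1/4 - 1*1/20 = -11/2 - 1/20 = -111/20 ≈ -5.5500)
Y = -24 (Y = 8*(-3) = -24)
Y*(T(4, 1) + D) = -24*(-6/1 - 111/20) = -24*(-6*1 - 111/20) = -24*(-6 - 111/20) = -24*(-231/20) = 1386/5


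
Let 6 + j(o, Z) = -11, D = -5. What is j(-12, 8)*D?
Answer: 85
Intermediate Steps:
j(o, Z) = -17 (j(o, Z) = -6 - 11 = -17)
j(-12, 8)*D = -17*(-5) = 85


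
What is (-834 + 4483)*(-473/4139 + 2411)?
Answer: 36412115744/4139 ≈ 8.7973e+6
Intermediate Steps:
(-834 + 4483)*(-473/4139 + 2411) = 3649*(-473*1/4139 + 2411) = 3649*(-473/4139 + 2411) = 3649*(9978656/4139) = 36412115744/4139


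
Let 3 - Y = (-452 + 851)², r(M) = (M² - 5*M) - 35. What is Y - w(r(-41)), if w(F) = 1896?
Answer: -161094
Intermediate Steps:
r(M) = -35 + M² - 5*M
Y = -159198 (Y = 3 - (-452 + 851)² = 3 - 1*399² = 3 - 1*159201 = 3 - 159201 = -159198)
Y - w(r(-41)) = -159198 - 1*1896 = -159198 - 1896 = -161094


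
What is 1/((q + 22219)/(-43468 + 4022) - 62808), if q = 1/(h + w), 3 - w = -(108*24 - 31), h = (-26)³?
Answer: -3632904/228177480761 ≈ -1.5921e-5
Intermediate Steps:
h = -17576
w = 2564 (w = 3 - (-1)*(108*24 - 31) = 3 - (-1)*(2592 - 31) = 3 - (-1)*2561 = 3 - 1*(-2561) = 3 + 2561 = 2564)
q = -1/15012 (q = 1/(-17576 + 2564) = 1/(-15012) = -1/15012 ≈ -6.6613e-5)
1/((q + 22219)/(-43468 + 4022) - 62808) = 1/((-1/15012 + 22219)/(-43468 + 4022) - 62808) = 1/((333551627/15012)/(-39446) - 62808) = 1/((333551627/15012)*(-1/39446) - 62808) = 1/(-2046329/3632904 - 62808) = 1/(-228177480761/3632904) = -3632904/228177480761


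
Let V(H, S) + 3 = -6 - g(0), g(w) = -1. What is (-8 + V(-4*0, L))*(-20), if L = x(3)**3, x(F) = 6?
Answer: 320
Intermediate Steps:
L = 216 (L = 6**3 = 216)
V(H, S) = -8 (V(H, S) = -3 + (-6 - 1*(-1)) = -3 + (-6 + 1) = -3 - 5 = -8)
(-8 + V(-4*0, L))*(-20) = (-8 - 8)*(-20) = -16*(-20) = 320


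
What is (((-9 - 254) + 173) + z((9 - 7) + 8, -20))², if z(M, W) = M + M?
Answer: 4900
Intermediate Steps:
z(M, W) = 2*M
(((-9 - 254) + 173) + z((9 - 7) + 8, -20))² = (((-9 - 254) + 173) + 2*((9 - 7) + 8))² = ((-263 + 173) + 2*(2 + 8))² = (-90 + 2*10)² = (-90 + 20)² = (-70)² = 4900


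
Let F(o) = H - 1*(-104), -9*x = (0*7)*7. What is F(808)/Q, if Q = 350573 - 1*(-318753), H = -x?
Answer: 52/334663 ≈ 0.00015538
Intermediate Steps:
x = 0 (x = -0*7*7/9 = -0*7 = -⅑*0 = 0)
H = 0 (H = -1*0 = 0)
Q = 669326 (Q = 350573 + 318753 = 669326)
F(o) = 104 (F(o) = 0 - 1*(-104) = 0 + 104 = 104)
F(808)/Q = 104/669326 = 104*(1/669326) = 52/334663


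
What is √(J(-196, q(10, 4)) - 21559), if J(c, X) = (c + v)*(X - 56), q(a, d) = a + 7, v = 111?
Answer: 2*I*√4561 ≈ 135.07*I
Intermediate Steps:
q(a, d) = 7 + a
J(c, X) = (-56 + X)*(111 + c) (J(c, X) = (c + 111)*(X - 56) = (111 + c)*(-56 + X) = (-56 + X)*(111 + c))
√(J(-196, q(10, 4)) - 21559) = √((-6216 - 56*(-196) + 111*(7 + 10) + (7 + 10)*(-196)) - 21559) = √((-6216 + 10976 + 111*17 + 17*(-196)) - 21559) = √((-6216 + 10976 + 1887 - 3332) - 21559) = √(3315 - 21559) = √(-18244) = 2*I*√4561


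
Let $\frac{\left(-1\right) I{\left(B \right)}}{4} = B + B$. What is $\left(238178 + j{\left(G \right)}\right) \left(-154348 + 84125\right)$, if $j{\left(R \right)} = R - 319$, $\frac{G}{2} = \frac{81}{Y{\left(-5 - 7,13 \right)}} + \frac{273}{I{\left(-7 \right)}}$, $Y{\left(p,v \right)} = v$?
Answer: $- \frac{868646080529}{52} \approx -1.6705 \cdot 10^{10}$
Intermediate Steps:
$I{\left(B \right)} = - 8 B$ ($I{\left(B \right)} = - 4 \left(B + B\right) = - 4 \cdot 2 B = - 8 B$)
$G = \frac{1155}{52}$ ($G = 2 \left(\frac{81}{13} + \frac{273}{\left(-8\right) \left(-7\right)}\right) = 2 \left(81 \cdot \frac{1}{13} + \frac{273}{56}\right) = 2 \left(\frac{81}{13} + 273 \cdot \frac{1}{56}\right) = 2 \left(\frac{81}{13} + \frac{39}{8}\right) = 2 \cdot \frac{1155}{104} = \frac{1155}{52} \approx 22.212$)
$j{\left(R \right)} = -319 + R$
$\left(238178 + j{\left(G \right)}\right) \left(-154348 + 84125\right) = \left(238178 + \left(-319 + \frac{1155}{52}\right)\right) \left(-154348 + 84125\right) = \left(238178 - \frac{15433}{52}\right) \left(-70223\right) = \frac{12369823}{52} \left(-70223\right) = - \frac{868646080529}{52}$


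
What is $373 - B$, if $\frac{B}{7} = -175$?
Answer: $1598$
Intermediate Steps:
$B = -1225$ ($B = 7 \left(-175\right) = -1225$)
$373 - B = 373 - -1225 = 373 + 1225 = 1598$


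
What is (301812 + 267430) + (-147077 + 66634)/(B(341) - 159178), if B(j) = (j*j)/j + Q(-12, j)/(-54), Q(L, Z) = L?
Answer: 813749809489/1429531 ≈ 5.6924e+5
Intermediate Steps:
B(j) = 2/9 + j (B(j) = (j*j)/j - 12/(-54) = j²/j - 12*(-1/54) = j + 2/9 = 2/9 + j)
(301812 + 267430) + (-147077 + 66634)/(B(341) - 159178) = (301812 + 267430) + (-147077 + 66634)/((2/9 + 341) - 159178) = 569242 - 80443/(3071/9 - 159178) = 569242 - 80443/(-1429531/9) = 569242 - 80443*(-9/1429531) = 569242 + 723987/1429531 = 813749809489/1429531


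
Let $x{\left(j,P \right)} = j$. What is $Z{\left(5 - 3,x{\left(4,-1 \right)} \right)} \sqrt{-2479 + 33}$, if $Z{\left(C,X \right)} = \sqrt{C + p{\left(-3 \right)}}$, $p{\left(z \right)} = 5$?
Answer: $i \sqrt{17122} \approx 130.85 i$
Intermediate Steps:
$Z{\left(C,X \right)} = \sqrt{5 + C}$ ($Z{\left(C,X \right)} = \sqrt{C + 5} = \sqrt{5 + C}$)
$Z{\left(5 - 3,x{\left(4,-1 \right)} \right)} \sqrt{-2479 + 33} = \sqrt{5 + \left(5 - 3\right)} \sqrt{-2479 + 33} = \sqrt{5 + \left(5 - 3\right)} \sqrt{-2446} = \sqrt{5 + 2} i \sqrt{2446} = \sqrt{7} i \sqrt{2446} = i \sqrt{17122}$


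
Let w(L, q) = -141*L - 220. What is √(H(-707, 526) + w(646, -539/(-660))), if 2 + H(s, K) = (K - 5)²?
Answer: √180133 ≈ 424.42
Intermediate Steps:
H(s, K) = -2 + (-5 + K)² (H(s, K) = -2 + (K - 5)² = -2 + (-5 + K)²)
w(L, q) = -220 - 141*L
√(H(-707, 526) + w(646, -539/(-660))) = √((-2 + (-5 + 526)²) + (-220 - 141*646)) = √((-2 + 521²) + (-220 - 91086)) = √((-2 + 271441) - 91306) = √(271439 - 91306) = √180133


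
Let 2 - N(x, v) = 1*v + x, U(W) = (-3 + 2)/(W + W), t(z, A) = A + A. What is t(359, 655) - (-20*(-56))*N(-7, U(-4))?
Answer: -8630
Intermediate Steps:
t(z, A) = 2*A
U(W) = -1/(2*W)
N(x, v) = 2 - v - x (N(x, v) = 2 - (1*v + x) = 2 - (v + x) = 2 + (-v - x) = 2 - v - x)
t(359, 655) - (-20*(-56))*N(-7, U(-4)) = 2*655 - (-20*(-56))*(2 - (-1)/(2*(-4)) - 1*(-7)) = 1310 - 1120*(2 - (-1)*(-1)/(2*4) + 7) = 1310 - 1120*(2 - 1*1/8 + 7) = 1310 - 1120*(2 - 1/8 + 7) = 1310 - 1120*71/8 = 1310 - 1*9940 = 1310 - 9940 = -8630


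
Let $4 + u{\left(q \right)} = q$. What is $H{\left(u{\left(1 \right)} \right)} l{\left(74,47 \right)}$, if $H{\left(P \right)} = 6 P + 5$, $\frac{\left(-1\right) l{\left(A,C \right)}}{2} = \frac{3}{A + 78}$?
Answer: $\frac{39}{76} \approx 0.51316$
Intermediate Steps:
$l{\left(A,C \right)} = - \frac{6}{78 + A}$ ($l{\left(A,C \right)} = - 2 \frac{3}{A + 78} = - 2 \frac{3}{78 + A} = - \frac{6}{78 + A}$)
$u{\left(q \right)} = -4 + q$
$H{\left(P \right)} = 5 + 6 P$
$H{\left(u{\left(1 \right)} \right)} l{\left(74,47 \right)} = \left(5 + 6 \left(-4 + 1\right)\right) \left(- \frac{6}{78 + 74}\right) = \left(5 + 6 \left(-3\right)\right) \left(- \frac{6}{152}\right) = \left(5 - 18\right) \left(\left(-6\right) \frac{1}{152}\right) = \left(-13\right) \left(- \frac{3}{76}\right) = \frac{39}{76}$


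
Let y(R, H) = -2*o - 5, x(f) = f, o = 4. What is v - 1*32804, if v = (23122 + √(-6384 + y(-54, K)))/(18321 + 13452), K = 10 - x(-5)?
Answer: -1042258370/31773 + I*√6397/31773 ≈ -32803.0 + 0.0025173*I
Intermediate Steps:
K = 15 (K = 10 - 1*(-5) = 10 + 5 = 15)
y(R, H) = -13 (y(R, H) = -2*4 - 5 = -8 - 5 = -13)
v = 23122/31773 + I*√6397/31773 (v = (23122 + √(-6384 - 13))/(18321 + 13452) = (23122 + √(-6397))/31773 = (23122 + I*√6397)*(1/31773) = 23122/31773 + I*√6397/31773 ≈ 0.72773 + 0.0025173*I)
v - 1*32804 = (23122/31773 + I*√6397/31773) - 1*32804 = (23122/31773 + I*√6397/31773) - 32804 = -1042258370/31773 + I*√6397/31773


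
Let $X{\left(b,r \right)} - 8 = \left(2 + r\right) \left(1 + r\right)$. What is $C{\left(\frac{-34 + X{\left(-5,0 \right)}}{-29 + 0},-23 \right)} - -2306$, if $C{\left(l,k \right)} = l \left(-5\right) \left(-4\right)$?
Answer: $\frac{67354}{29} \approx 2322.6$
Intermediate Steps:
$X{\left(b,r \right)} = 8 + \left(1 + r\right) \left(2 + r\right)$ ($X{\left(b,r \right)} = 8 + \left(2 + r\right) \left(1 + r\right) = 8 + \left(1 + r\right) \left(2 + r\right)$)
$C{\left(l,k \right)} = 20 l$ ($C{\left(l,k \right)} = - 5 l \left(-4\right) = 20 l$)
$C{\left(\frac{-34 + X{\left(-5,0 \right)}}{-29 + 0},-23 \right)} - -2306 = 20 \frac{-34 + \left(10 + 0^{2} + 3 \cdot 0\right)}{-29 + 0} - -2306 = 20 \frac{-34 + \left(10 + 0 + 0\right)}{-29} + 2306 = 20 \left(-34 + 10\right) \left(- \frac{1}{29}\right) + 2306 = 20 \left(\left(-24\right) \left(- \frac{1}{29}\right)\right) + 2306 = 20 \cdot \frac{24}{29} + 2306 = \frac{480}{29} + 2306 = \frac{67354}{29}$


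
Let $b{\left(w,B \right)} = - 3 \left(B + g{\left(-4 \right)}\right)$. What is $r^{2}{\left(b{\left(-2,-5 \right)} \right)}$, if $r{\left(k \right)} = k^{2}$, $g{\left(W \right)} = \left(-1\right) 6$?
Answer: $1185921$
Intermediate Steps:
$g{\left(W \right)} = -6$
$b{\left(w,B \right)} = 18 - 3 B$ ($b{\left(w,B \right)} = - 3 \left(B - 6\right) = - 3 \left(-6 + B\right) = 18 - 3 B$)
$r^{2}{\left(b{\left(-2,-5 \right)} \right)} = \left(\left(18 - -15\right)^{2}\right)^{2} = \left(\left(18 + 15\right)^{2}\right)^{2} = \left(33^{2}\right)^{2} = 1089^{2} = 1185921$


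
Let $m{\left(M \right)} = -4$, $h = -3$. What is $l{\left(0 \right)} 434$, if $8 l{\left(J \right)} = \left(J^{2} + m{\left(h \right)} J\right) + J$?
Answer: $0$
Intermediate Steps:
$l{\left(J \right)} = - \frac{3 J}{8} + \frac{J^{2}}{8}$ ($l{\left(J \right)} = \frac{\left(J^{2} - 4 J\right) + J}{8} = \frac{J^{2} - 3 J}{8} = - \frac{3 J}{8} + \frac{J^{2}}{8}$)
$l{\left(0 \right)} 434 = \frac{1}{8} \cdot 0 \left(-3 + 0\right) 434 = \frac{1}{8} \cdot 0 \left(-3\right) 434 = 0 \cdot 434 = 0$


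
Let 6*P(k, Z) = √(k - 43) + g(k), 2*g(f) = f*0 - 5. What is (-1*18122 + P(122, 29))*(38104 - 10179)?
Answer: -6072821825/12 + 27925*√79/6 ≈ -5.0603e+8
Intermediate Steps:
g(f) = -5/2 (g(f) = (f*0 - 5)/2 = (0 - 5)/2 = (½)*(-5) = -5/2)
P(k, Z) = -5/12 + √(-43 + k)/6 (P(k, Z) = (√(k - 43) - 5/2)/6 = (√(-43 + k) - 5/2)/6 = (-5/2 + √(-43 + k))/6 = -5/12 + √(-43 + k)/6)
(-1*18122 + P(122, 29))*(38104 - 10179) = (-1*18122 + (-5/12 + √(-43 + 122)/6))*(38104 - 10179) = (-18122 + (-5/12 + √79/6))*27925 = (-217469/12 + √79/6)*27925 = -6072821825/12 + 27925*√79/6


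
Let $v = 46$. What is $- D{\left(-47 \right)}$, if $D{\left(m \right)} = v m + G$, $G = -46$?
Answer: $2208$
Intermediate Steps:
$D{\left(m \right)} = -46 + 46 m$ ($D{\left(m \right)} = 46 m - 46 = -46 + 46 m$)
$- D{\left(-47 \right)} = - (-46 + 46 \left(-47\right)) = - (-46 - 2162) = \left(-1\right) \left(-2208\right) = 2208$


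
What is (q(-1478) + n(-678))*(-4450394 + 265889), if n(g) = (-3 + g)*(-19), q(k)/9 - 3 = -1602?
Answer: 6075901260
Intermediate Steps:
q(k) = -14391 (q(k) = 27 + 9*(-1602) = 27 - 14418 = -14391)
n(g) = 57 - 19*g
(q(-1478) + n(-678))*(-4450394 + 265889) = (-14391 + (57 - 19*(-678)))*(-4450394 + 265889) = (-14391 + (57 + 12882))*(-4184505) = (-14391 + 12939)*(-4184505) = -1452*(-4184505) = 6075901260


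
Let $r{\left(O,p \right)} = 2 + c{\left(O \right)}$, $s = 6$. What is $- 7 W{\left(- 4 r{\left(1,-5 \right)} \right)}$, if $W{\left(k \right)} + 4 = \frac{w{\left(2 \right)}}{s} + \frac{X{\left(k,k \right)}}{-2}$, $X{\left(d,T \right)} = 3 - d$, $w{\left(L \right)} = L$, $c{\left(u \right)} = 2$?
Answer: $\frac{553}{6} \approx 92.167$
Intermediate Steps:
$r{\left(O,p \right)} = 4$ ($r{\left(O,p \right)} = 2 + 2 = 4$)
$W{\left(k \right)} = - \frac{31}{6} + \frac{k}{2}$ ($W{\left(k \right)} = -4 + \left(\frac{2}{6} + \frac{3 - k}{-2}\right) = -4 + \left(2 \cdot \frac{1}{6} + \left(3 - k\right) \left(- \frac{1}{2}\right)\right) = -4 + \left(\frac{1}{3} + \left(- \frac{3}{2} + \frac{k}{2}\right)\right) = -4 + \left(- \frac{7}{6} + \frac{k}{2}\right) = - \frac{31}{6} + \frac{k}{2}$)
$- 7 W{\left(- 4 r{\left(1,-5 \right)} \right)} = - 7 \left(- \frac{31}{6} + \frac{\left(-4\right) 4}{2}\right) = - 7 \left(- \frac{31}{6} + \frac{1}{2} \left(-16\right)\right) = - 7 \left(- \frac{31}{6} - 8\right) = \left(-7\right) \left(- \frac{79}{6}\right) = \frac{553}{6}$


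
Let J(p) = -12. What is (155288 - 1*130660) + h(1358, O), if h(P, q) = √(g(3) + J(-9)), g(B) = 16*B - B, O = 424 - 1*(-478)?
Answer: 24628 + √33 ≈ 24634.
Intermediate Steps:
O = 902 (O = 424 + 478 = 902)
g(B) = 15*B
h(P, q) = √33 (h(P, q) = √(15*3 - 12) = √(45 - 12) = √33)
(155288 - 1*130660) + h(1358, O) = (155288 - 1*130660) + √33 = (155288 - 130660) + √33 = 24628 + √33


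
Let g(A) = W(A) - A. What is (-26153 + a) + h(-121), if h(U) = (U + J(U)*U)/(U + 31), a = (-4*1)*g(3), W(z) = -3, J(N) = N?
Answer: -78871/3 ≈ -26290.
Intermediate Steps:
g(A) = -3 - A
a = 24 (a = (-4*1)*(-3 - 1*3) = -4*(-3 - 3) = -4*(-6) = 24)
h(U) = (U + U**2)/(31 + U) (h(U) = (U + U*U)/(U + 31) = (U + U**2)/(31 + U))
(-26153 + a) + h(-121) = (-26153 + 24) - 121*(1 - 121)/(31 - 121) = -26129 - 121*(-120)/(-90) = -26129 - 121*(-1/90)*(-120) = -26129 - 484/3 = -78871/3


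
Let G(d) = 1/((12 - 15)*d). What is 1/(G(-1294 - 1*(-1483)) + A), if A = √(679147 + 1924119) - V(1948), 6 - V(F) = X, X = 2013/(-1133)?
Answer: 13264911135/4439346295899583 + 3410676801*√2603266/8878692591799166 ≈ 0.00062279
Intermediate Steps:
X = -183/103 (X = 2013*(-1/1133) = -183/103 ≈ -1.7767)
V(F) = 801/103 (V(F) = 6 - 1*(-183/103) = 6 + 183/103 = 801/103)
A = -801/103 + √2603266 (A = √(679147 + 1924119) - 1*801/103 = √2603266 - 801/103 = -801/103 + √2603266 ≈ 1605.7)
G(d) = -1/(3*d) (G(d) = 1/(-3*d) = -1/(3*d))
1/(G(-1294 - 1*(-1483)) + A) = 1/(-1/(3*(-1294 - 1*(-1483))) + (-801/103 + √2603266)) = 1/(-1/(3*(-1294 + 1483)) + (-801/103 + √2603266)) = 1/(-⅓/189 + (-801/103 + √2603266)) = 1/(-⅓*1/189 + (-801/103 + √2603266)) = 1/(-1/567 + (-801/103 + √2603266)) = 1/(-454270/58401 + √2603266)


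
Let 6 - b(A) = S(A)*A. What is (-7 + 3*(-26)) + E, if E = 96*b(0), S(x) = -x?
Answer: 491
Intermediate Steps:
b(A) = 6 + A² (b(A) = 6 - (-A)*A = 6 - (-1)*A² = 6 + A²)
E = 576 (E = 96*(6 + 0²) = 96*(6 + 0) = 96*6 = 576)
(-7 + 3*(-26)) + E = (-7 + 3*(-26)) + 576 = (-7 - 78) + 576 = -85 + 576 = 491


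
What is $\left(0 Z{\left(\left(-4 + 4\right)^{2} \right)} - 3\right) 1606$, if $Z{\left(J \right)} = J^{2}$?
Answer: $-4818$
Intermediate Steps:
$\left(0 Z{\left(\left(-4 + 4\right)^{2} \right)} - 3\right) 1606 = \left(0 \left(\left(-4 + 4\right)^{2}\right)^{2} - 3\right) 1606 = \left(0 \left(0^{2}\right)^{2} - 3\right) 1606 = \left(0 \cdot 0^{2} - 3\right) 1606 = \left(0 \cdot 0 - 3\right) 1606 = \left(0 - 3\right) 1606 = \left(-3\right) 1606 = -4818$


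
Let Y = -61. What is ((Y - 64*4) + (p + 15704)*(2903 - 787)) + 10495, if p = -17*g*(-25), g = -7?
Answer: 26944742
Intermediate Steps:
p = -2975 (p = -17*(-7)*(-25) = 119*(-25) = -2975)
((Y - 64*4) + (p + 15704)*(2903 - 787)) + 10495 = ((-61 - 64*4) + (-2975 + 15704)*(2903 - 787)) + 10495 = ((-61 - 256) + 12729*2116) + 10495 = (-317 + 26934564) + 10495 = 26934247 + 10495 = 26944742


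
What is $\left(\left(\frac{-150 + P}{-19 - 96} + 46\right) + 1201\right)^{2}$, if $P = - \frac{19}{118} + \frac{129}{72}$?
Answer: $\frac{41319331576808041}{26516865600} \approx 1.5582 \cdot 10^{6}$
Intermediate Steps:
$P = \frac{2309}{1416}$ ($P = \left(-19\right) \frac{1}{118} + 129 \cdot \frac{1}{72} = - \frac{19}{118} + \frac{43}{24} = \frac{2309}{1416} \approx 1.6306$)
$\left(\left(\frac{-150 + P}{-19 - 96} + 46\right) + 1201\right)^{2} = \left(\left(\frac{-150 + \frac{2309}{1416}}{-19 - 96} + 46\right) + 1201\right)^{2} = \left(\left(- \frac{210091}{1416 \left(-19 - 96\right)} + 46\right) + 1201\right)^{2} = \left(\left(- \frac{210091}{1416 \left(-115\right)} + 46\right) + 1201\right)^{2} = \left(\left(\left(- \frac{210091}{1416}\right) \left(- \frac{1}{115}\right) + 46\right) + 1201\right)^{2} = \left(\left(\frac{210091}{162840} + 46\right) + 1201\right)^{2} = \left(\frac{7700731}{162840} + 1201\right)^{2} = \left(\frac{203271571}{162840}\right)^{2} = \frac{41319331576808041}{26516865600}$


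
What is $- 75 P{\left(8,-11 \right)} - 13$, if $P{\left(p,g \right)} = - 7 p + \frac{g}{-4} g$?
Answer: $\frac{25823}{4} \approx 6455.8$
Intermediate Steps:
$P{\left(p,g \right)} = - 7 p - \frac{g^{2}}{4}$ ($P{\left(p,g \right)} = - 7 p + g \left(- \frac{1}{4}\right) g = - 7 p + - \frac{g}{4} g = - 7 p - \frac{g^{2}}{4}$)
$- 75 P{\left(8,-11 \right)} - 13 = - 75 \left(\left(-7\right) 8 - \frac{\left(-11\right)^{2}}{4}\right) - 13 = - 75 \left(-56 - \frac{121}{4}\right) - 13 = \left(-75\right) \left(- \frac{345}{4}\right) - 13 = \frac{25875}{4} - 13 = \frac{25823}{4}$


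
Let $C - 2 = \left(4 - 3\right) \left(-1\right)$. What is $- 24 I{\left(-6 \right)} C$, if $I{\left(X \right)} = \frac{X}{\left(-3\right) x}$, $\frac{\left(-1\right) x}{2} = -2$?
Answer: $-12$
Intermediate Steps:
$x = 4$ ($x = \left(-2\right) \left(-2\right) = 4$)
$I{\left(X \right)} = - \frac{X}{12}$ ($I{\left(X \right)} = \frac{X}{\left(-3\right) 4} = \frac{X}{-12} = X \left(- \frac{1}{12}\right) = - \frac{X}{12}$)
$C = 1$ ($C = 2 + \left(4 - 3\right) \left(-1\right) = 2 + 1 \left(-1\right) = 2 - 1 = 1$)
$- 24 I{\left(-6 \right)} C = - 24 \left(\left(- \frac{1}{12}\right) \left(-6\right)\right) 1 = \left(-24\right) \frac{1}{2} \cdot 1 = \left(-12\right) 1 = -12$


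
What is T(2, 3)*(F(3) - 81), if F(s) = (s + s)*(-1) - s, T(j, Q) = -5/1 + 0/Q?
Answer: 450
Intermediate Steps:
T(j, Q) = -5 (T(j, Q) = -5*1 + 0 = -5 + 0 = -5)
F(s) = -3*s (F(s) = (2*s)*(-1) - s = -2*s - s = -3*s)
T(2, 3)*(F(3) - 81) = -5*(-3*3 - 81) = -5*(-9 - 81) = -5*(-90) = 450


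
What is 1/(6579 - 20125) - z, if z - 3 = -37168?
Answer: 503437089/13546 ≈ 37165.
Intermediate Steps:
z = -37165 (z = 3 - 37168 = -37165)
1/(6579 - 20125) - z = 1/(6579 - 20125) - 1*(-37165) = 1/(-13546) + 37165 = -1/13546 + 37165 = 503437089/13546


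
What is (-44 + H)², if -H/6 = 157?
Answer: 972196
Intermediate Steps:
H = -942 (H = -6*157 = -942)
(-44 + H)² = (-44 - 942)² = (-986)² = 972196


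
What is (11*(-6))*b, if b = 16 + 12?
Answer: -1848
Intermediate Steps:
b = 28
(11*(-6))*b = (11*(-6))*28 = -66*28 = -1848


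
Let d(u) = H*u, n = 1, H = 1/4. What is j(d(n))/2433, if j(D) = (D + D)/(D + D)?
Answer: 1/2433 ≈ 0.00041102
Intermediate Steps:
H = ¼ ≈ 0.25000
d(u) = u/4
j(D) = 1 (j(D) = (2*D)/((2*D)) = (2*D)*(1/(2*D)) = 1)
j(d(n))/2433 = 1/2433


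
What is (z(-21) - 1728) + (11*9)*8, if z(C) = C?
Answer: -957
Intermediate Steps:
(z(-21) - 1728) + (11*9)*8 = (-21 - 1728) + (11*9)*8 = -1749 + 99*8 = -1749 + 792 = -957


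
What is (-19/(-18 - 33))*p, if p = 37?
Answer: 703/51 ≈ 13.784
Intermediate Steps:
(-19/(-18 - 33))*p = -19/(-18 - 33)*37 = -19/(-51)*37 = -19*(-1/51)*37 = (19/51)*37 = 703/51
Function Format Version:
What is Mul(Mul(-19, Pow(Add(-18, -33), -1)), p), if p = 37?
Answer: Rational(703, 51) ≈ 13.784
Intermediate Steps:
Mul(Mul(-19, Pow(Add(-18, -33), -1)), p) = Mul(Mul(-19, Pow(Add(-18, -33), -1)), 37) = Mul(Mul(-19, Pow(-51, -1)), 37) = Mul(Mul(-19, Rational(-1, 51)), 37) = Mul(Rational(19, 51), 37) = Rational(703, 51)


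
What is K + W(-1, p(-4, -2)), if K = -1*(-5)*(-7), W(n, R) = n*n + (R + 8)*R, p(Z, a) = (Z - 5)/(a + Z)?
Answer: -79/4 ≈ -19.750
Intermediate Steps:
p(Z, a) = (-5 + Z)/(Z + a)
W(n, R) = n**2 + R*(8 + R) (W(n, R) = n**2 + (8 + R)*R = n**2 + R*(8 + R))
K = -35 (K = 5*(-7) = -35)
K + W(-1, p(-4, -2)) = -35 + (((-5 - 4)/(-4 - 2))**2 + (-1)**2 + 8*((-5 - 4)/(-4 - 2))) = -35 + ((-9/(-6))**2 + 1 + 8*(-9/(-6))) = -35 + ((-1/6*(-9))**2 + 1 + 8*(-1/6*(-9))) = -35 + ((3/2)**2 + 1 + 8*(3/2)) = -35 + (9/4 + 1 + 12) = -35 + 61/4 = -79/4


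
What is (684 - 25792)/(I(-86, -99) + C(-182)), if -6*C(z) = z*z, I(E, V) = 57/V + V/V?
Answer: 207141/45542 ≈ 4.5483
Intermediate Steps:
I(E, V) = 1 + 57/V (I(E, V) = 57/V + 1 = 1 + 57/V)
C(z) = -z**2/6 (C(z) = -z*z/6 = -z**2/6)
(684 - 25792)/(I(-86, -99) + C(-182)) = (684 - 25792)/((57 - 99)/(-99) - 1/6*(-182)**2) = -25108/(-1/99*(-42) - 1/6*33124) = -25108/(14/33 - 16562/3) = -25108/(-182168/33) = -25108*(-33/182168) = 207141/45542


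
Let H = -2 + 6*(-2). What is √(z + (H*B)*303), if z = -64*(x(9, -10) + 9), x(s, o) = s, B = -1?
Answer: √3090 ≈ 55.588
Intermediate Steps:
H = -14 (H = -2 - 12 = -14)
z = -1152 (z = -64*(9 + 9) = -64*18 = -1152)
√(z + (H*B)*303) = √(-1152 - 14*(-1)*303) = √(-1152 + 14*303) = √(-1152 + 4242) = √3090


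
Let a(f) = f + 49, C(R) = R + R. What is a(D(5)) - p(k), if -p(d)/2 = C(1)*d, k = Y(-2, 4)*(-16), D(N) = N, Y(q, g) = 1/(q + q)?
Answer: 70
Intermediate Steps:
C(R) = 2*R
Y(q, g) = 1/(2*q)
k = 4 (k = ((½)/(-2))*(-16) = ((½)*(-½))*(-16) = -¼*(-16) = 4)
a(f) = 49 + f
p(d) = -4*d (p(d) = -2*2*1*d = -4*d)
a(D(5)) - p(k) = (49 + 5) - (-4)*4 = 54 - 1*(-16) = 54 + 16 = 70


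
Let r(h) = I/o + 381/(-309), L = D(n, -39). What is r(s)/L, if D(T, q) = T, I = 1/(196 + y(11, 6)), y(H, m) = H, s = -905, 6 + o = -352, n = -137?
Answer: 9411565/1045709766 ≈ 0.0090002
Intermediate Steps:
o = -358 (o = -6 - 352 = -358)
I = 1/207 (I = 1/(196 + 11) = 1/207 ≈ 0.0048309)
L = -137
r(h) = -9411565/7632918 (r(h) = (1/207)/(-358) + 381/(-309) = (1/207)*(-1/358) + 381*(-1/309) = -1/74106 - 127/103 = -9411565/7632918)
r(s)/L = -9411565/7632918/(-137) = -9411565/7632918*(-1/137) = 9411565/1045709766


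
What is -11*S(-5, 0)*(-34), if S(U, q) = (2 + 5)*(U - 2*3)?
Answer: -28798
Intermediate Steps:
S(U, q) = -42 + 7*U (S(U, q) = 7*(U - 1*6) = 7*(U - 6) = 7*(-6 + U) = -42 + 7*U)
-11*S(-5, 0)*(-34) = -11*(-42 + 7*(-5))*(-34) = -11*(-42 - 35)*(-34) = -11*(-77)*(-34) = 847*(-34) = -28798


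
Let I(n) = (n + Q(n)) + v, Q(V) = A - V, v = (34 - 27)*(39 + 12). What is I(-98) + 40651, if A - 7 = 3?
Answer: 41018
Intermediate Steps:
A = 10 (A = 7 + 3 = 10)
v = 357 (v = 7*51 = 357)
Q(V) = 10 - V
I(n) = 367 (I(n) = (n + (10 - n)) + 357 = 10 + 357 = 367)
I(-98) + 40651 = 367 + 40651 = 41018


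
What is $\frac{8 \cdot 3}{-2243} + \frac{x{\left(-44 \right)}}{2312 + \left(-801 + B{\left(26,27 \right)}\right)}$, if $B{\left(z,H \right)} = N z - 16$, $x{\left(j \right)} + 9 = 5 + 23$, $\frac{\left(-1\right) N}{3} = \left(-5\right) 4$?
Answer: $- \frac{30703}{6852365} \approx -0.0044806$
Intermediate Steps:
$N = 60$ ($N = - 3 \left(\left(-5\right) 4\right) = \left(-3\right) \left(-20\right) = 60$)
$x{\left(j \right)} = 19$ ($x{\left(j \right)} = -9 + \left(5 + 23\right) = -9 + 28 = 19$)
$B{\left(z,H \right)} = -16 + 60 z$ ($B{\left(z,H \right)} = 60 z - 16 = -16 + 60 z$)
$\frac{8 \cdot 3}{-2243} + \frac{x{\left(-44 \right)}}{2312 + \left(-801 + B{\left(26,27 \right)}\right)} = \frac{8 \cdot 3}{-2243} + \frac{19}{2312 + \left(-801 + \left(-16 + 60 \cdot 26\right)\right)} = 24 \left(- \frac{1}{2243}\right) + \frac{19}{2312 + \left(-801 + \left(-16 + 1560\right)\right)} = - \frac{24}{2243} + \frac{19}{2312 + \left(-801 + 1544\right)} = - \frac{24}{2243} + \frac{19}{2312 + 743} = - \frac{24}{2243} + \frac{19}{3055} = - \frac{30703}{6852365}$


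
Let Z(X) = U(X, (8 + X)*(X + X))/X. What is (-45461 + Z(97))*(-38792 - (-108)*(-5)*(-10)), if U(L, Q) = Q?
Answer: 1511021392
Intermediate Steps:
Z(X) = 16 + 2*X (Z(X) = ((8 + X)*(X + X))/X = ((8 + X)*(2*X))/X = (2*X*(8 + X))/X = 16 + 2*X)
(-45461 + Z(97))*(-38792 - (-108)*(-5)*(-10)) = (-45461 + (16 + 2*97))*(-38792 - (-108)*(-5)*(-10)) = (-45461 + (16 + 194))*(-38792 - 36*15*(-10)) = (-45461 + 210)*(-38792 - 540*(-10)) = -45251*(-38792 + 5400) = -45251*(-33392) = 1511021392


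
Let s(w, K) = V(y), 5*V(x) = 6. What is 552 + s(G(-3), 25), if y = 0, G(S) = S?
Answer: 2766/5 ≈ 553.20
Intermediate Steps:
V(x) = 6/5 (V(x) = (⅕)*6 = 6/5)
s(w, K) = 6/5
552 + s(G(-3), 25) = 552 + 6/5 = 2766/5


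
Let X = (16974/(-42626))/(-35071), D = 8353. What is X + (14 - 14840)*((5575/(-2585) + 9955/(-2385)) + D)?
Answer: -7603570998168575802289/61444130335269 ≈ -1.2375e+8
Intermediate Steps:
X = 8487/747468223 (X = (16974*(-1/42626))*(-1/35071) = -8487/21313*(-1/35071) = 8487/747468223 ≈ 1.1354e-5)
X + (14 - 14840)*((5575/(-2585) + 9955/(-2385)) + D) = 8487/747468223 + (14 - 14840)*((5575/(-2585) + 9955/(-2385)) + 8353) = 8487/747468223 - 14826*((5575*(-1/2585) + 9955*(-1/2385)) + 8353) = 8487/747468223 - 14826*((-1115/517 - 1991/477) + 8353) = 8487/747468223 - 14826*(-1561202/246609 + 8353) = 8487/747468223 - 14826*2058363775/246609 = 8487/747468223 - 10172433776050/82203 = -7603570998168575802289/61444130335269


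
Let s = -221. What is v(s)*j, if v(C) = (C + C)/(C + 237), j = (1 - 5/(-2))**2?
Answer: -10829/32 ≈ -338.41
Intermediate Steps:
j = 49/4 (j = (1 - 5*(-1/2))**2 = (1 + 5/2)**2 = (7/2)**2 = 49/4 ≈ 12.250)
v(C) = 2*C/(237 + C) (v(C) = (2*C)/(237 + C) = 2*C/(237 + C))
v(s)*j = (2*(-221)/(237 - 221))*(49/4) = (2*(-221)/16)*(49/4) = (2*(-221)*(1/16))*(49/4) = -221/8*49/4 = -10829/32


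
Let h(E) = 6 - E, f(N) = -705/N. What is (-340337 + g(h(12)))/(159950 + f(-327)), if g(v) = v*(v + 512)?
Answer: -37427657/17434785 ≈ -2.1467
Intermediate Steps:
g(v) = v*(512 + v)
(-340337 + g(h(12)))/(159950 + f(-327)) = (-340337 + (6 - 1*12)*(512 + (6 - 1*12)))/(159950 - 705/(-327)) = (-340337 + (6 - 12)*(512 + (6 - 12)))/(159950 - 705*(-1/327)) = (-340337 - 6*(512 - 6))/(159950 + 235/109) = (-340337 - 6*506)/(17434785/109) = (-340337 - 3036)*(109/17434785) = -343373*109/17434785 = -37427657/17434785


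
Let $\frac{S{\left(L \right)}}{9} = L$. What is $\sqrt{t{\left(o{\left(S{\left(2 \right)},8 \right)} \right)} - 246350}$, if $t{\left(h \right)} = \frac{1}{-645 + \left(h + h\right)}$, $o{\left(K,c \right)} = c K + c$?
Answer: $\frac{i \sqrt{28645824691}}{341} \approx 496.34 i$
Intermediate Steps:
$S{\left(L \right)} = 9 L$
$o{\left(K,c \right)} = c + K c$ ($o{\left(K,c \right)} = K c + c = c + K c$)
$t{\left(h \right)} = \frac{1}{-645 + 2 h}$
$\sqrt{t{\left(o{\left(S{\left(2 \right)},8 \right)} \right)} - 246350} = \sqrt{\frac{1}{-645 + 2 \cdot 8 \left(1 + 9 \cdot 2\right)} - 246350} = \sqrt{\frac{1}{-645 + 2 \cdot 8 \left(1 + 18\right)} - 246350} = \sqrt{\frac{1}{-645 + 2 \cdot 8 \cdot 19} - 246350} = \sqrt{\frac{1}{-645 + 2 \cdot 152} - 246350} = \sqrt{\frac{1}{-645 + 304} - 246350} = \sqrt{\frac{1}{-341} - 246350} = \sqrt{- \frac{1}{341} - 246350} = \sqrt{- \frac{84005351}{341}} = \frac{i \sqrt{28645824691}}{341}$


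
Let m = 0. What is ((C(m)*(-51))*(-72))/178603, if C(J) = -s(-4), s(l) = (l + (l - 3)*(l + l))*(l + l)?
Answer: 1527552/178603 ≈ 8.5528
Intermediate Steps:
s(l) = 2*l*(l + 2*l*(-3 + l)) (s(l) = (l + (-3 + l)*(2*l))*(2*l) = (l + 2*l*(-3 + l))*(2*l) = 2*l*(l + 2*l*(-3 + l)))
C(J) = 416 (C(J) = -(-4)²*(-10 + 4*(-4)) = -16*(-10 - 16) = -16*(-26) = -1*(-416) = 416)
((C(m)*(-51))*(-72))/178603 = ((416*(-51))*(-72))/178603 = -21216*(-72)*(1/178603) = 1527552*(1/178603) = 1527552/178603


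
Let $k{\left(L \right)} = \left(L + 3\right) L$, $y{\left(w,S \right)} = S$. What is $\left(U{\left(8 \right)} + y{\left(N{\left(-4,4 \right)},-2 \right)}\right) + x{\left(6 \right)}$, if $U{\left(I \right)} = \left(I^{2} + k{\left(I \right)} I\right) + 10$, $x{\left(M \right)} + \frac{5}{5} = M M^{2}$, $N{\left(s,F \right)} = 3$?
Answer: $991$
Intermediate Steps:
$k{\left(L \right)} = L \left(3 + L\right)$ ($k{\left(L \right)} = \left(3 + L\right) L = L \left(3 + L\right)$)
$x{\left(M \right)} = -1 + M^{3}$ ($x{\left(M \right)} = -1 + M M^{2} = -1 + M^{3}$)
$U{\left(I \right)} = 10 + I^{2} + I^{2} \left(3 + I\right)$ ($U{\left(I \right)} = \left(I^{2} + I \left(3 + I\right) I\right) + 10 = \left(I^{2} + I^{2} \left(3 + I\right)\right) + 10 = 10 + I^{2} + I^{2} \left(3 + I\right)$)
$\left(U{\left(8 \right)} + y{\left(N{\left(-4,4 \right)},-2 \right)}\right) + x{\left(6 \right)} = \left(\left(10 + 8^{3} + 4 \cdot 8^{2}\right) - 2\right) - \left(1 - 6^{3}\right) = \left(\left(10 + 512 + 4 \cdot 64\right) - 2\right) + \left(-1 + 216\right) = \left(\left(10 + 512 + 256\right) - 2\right) + 215 = \left(778 - 2\right) + 215 = 776 + 215 = 991$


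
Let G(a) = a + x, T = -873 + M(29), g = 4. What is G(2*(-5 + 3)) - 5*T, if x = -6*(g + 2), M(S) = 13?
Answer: 4260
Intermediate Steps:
x = -36 (x = -6*(4 + 2) = -6*6 = -36)
T = -860 (T = -873 + 13 = -860)
G(a) = -36 + a (G(a) = a - 36 = -36 + a)
G(2*(-5 + 3)) - 5*T = (-36 + 2*(-5 + 3)) - 5*(-860) = (-36 + 2*(-2)) - 1*(-4300) = (-36 - 4) + 4300 = -40 + 4300 = 4260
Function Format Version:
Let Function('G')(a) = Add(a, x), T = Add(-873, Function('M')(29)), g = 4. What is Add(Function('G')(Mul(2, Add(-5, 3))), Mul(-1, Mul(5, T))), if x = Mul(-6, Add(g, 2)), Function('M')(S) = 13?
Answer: 4260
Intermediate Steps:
x = -36 (x = Mul(-6, Add(4, 2)) = Mul(-6, 6) = -36)
T = -860 (T = Add(-873, 13) = -860)
Function('G')(a) = Add(-36, a) (Function('G')(a) = Add(a, -36) = Add(-36, a))
Add(Function('G')(Mul(2, Add(-5, 3))), Mul(-1, Mul(5, T))) = Add(Add(-36, Mul(2, Add(-5, 3))), Mul(-1, Mul(5, -860))) = Add(Add(-36, Mul(2, -2)), Mul(-1, -4300)) = Add(Add(-36, -4), 4300) = Add(-40, 4300) = 4260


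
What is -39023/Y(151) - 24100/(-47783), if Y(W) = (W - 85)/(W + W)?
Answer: -281559242059/1576839 ≈ -1.7856e+5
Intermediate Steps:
Y(W) = (-85 + W)/(2*W) (Y(W) = (-85 + W)/((2*W)) = (-85 + W)*(1/(2*W)) = (-85 + W)/(2*W))
-39023/Y(151) - 24100/(-47783) = -39023*302/(-85 + 151) - 24100/(-47783) = -39023/((½)*(1/151)*66) - 24100*(-1/47783) = -39023/33/151 + 24100/47783 = -39023*151/33 + 24100/47783 = -5892473/33 + 24100/47783 = -281559242059/1576839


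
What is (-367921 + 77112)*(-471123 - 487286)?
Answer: 278713962881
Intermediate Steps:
(-367921 + 77112)*(-471123 - 487286) = -290809*(-958409) = 278713962881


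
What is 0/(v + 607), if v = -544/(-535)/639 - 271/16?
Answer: 0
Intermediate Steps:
v = -92636711/5469840 (v = -544*(-1/535)*(1/639) - 271*1/16 = (544/535)*(1/639) - 271/16 = 544/341865 - 271/16 = -92636711/5469840 ≈ -16.936)
0/(v + 607) = 0/(-92636711/5469840 + 607) = 0/(3227556169/5469840) = (5469840/3227556169)*0 = 0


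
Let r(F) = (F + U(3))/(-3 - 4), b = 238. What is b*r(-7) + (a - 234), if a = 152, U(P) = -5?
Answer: 326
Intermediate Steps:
r(F) = 5/7 - F/7 (r(F) = (F - 5)/(-3 - 4) = (-5 + F)/(-7) = (-5 + F)*(-1/7) = 5/7 - F/7)
b*r(-7) + (a - 234) = 238*(5/7 - 1/7*(-7)) + (152 - 234) = 238*(5/7 + 1) - 82 = 238*(12/7) - 82 = 408 - 82 = 326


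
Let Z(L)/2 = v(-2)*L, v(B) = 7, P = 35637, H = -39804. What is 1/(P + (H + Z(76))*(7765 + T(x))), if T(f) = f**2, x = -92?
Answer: -1/628675823 ≈ -1.5906e-9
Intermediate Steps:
Z(L) = 14*L (Z(L) = 2*(7*L) = 14*L)
1/(P + (H + Z(76))*(7765 + T(x))) = 1/(35637 + (-39804 + 14*76)*(7765 + (-92)**2)) = 1/(35637 + (-39804 + 1064)*(7765 + 8464)) = 1/(35637 - 38740*16229) = 1/(35637 - 628711460) = 1/(-628675823) = -1/628675823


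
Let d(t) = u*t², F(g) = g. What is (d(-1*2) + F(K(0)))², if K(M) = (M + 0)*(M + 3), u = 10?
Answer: 1600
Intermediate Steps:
K(M) = M*(3 + M)
d(t) = 10*t²
(d(-1*2) + F(K(0)))² = (10*(-1*2)² + 0*(3 + 0))² = (10*(-2)² + 0*3)² = (10*4 + 0)² = (40 + 0)² = 40² = 1600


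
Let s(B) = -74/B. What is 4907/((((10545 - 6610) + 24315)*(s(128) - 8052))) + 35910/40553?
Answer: 261401576949478/295206805435625 ≈ 0.88549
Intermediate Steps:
4907/((((10545 - 6610) + 24315)*(s(128) - 8052))) + 35910/40553 = 4907/((((10545 - 6610) + 24315)*(-74/128 - 8052))) + 35910/40553 = 4907/(((3935 + 24315)*(-74*1/128 - 8052))) + 35910*(1/40553) = 4907/((28250*(-37/64 - 8052))) + 35910/40553 = 4907/((28250*(-515365/64))) + 35910/40553 = 4907/(-7279530625/32) + 35910/40553 = 4907*(-32/7279530625) + 35910/40553 = -157024/7279530625 + 35910/40553 = 261401576949478/295206805435625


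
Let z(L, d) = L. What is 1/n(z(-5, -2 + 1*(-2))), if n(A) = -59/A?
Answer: 5/59 ≈ 0.084746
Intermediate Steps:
1/n(z(-5, -2 + 1*(-2))) = 1/(-59/(-5)) = 1/(-59*(-⅕)) = 1/(59/5) = 5/59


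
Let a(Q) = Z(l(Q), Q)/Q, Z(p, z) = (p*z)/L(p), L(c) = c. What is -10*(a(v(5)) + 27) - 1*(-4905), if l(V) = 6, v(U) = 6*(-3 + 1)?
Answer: 4625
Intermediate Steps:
v(U) = -12 (v(U) = 6*(-2) = -12)
Z(p, z) = z (Z(p, z) = (p*z)/p = z)
a(Q) = 1 (a(Q) = Q/Q = 1)
-10*(a(v(5)) + 27) - 1*(-4905) = -10*(1 + 27) - 1*(-4905) = -10*28 + 4905 = -280 + 4905 = 4625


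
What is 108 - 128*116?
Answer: -14740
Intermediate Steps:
108 - 128*116 = 108 - 14848 = -14740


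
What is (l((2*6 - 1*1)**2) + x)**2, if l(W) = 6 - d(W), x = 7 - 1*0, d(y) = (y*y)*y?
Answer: 3138382316304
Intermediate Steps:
d(y) = y**3 (d(y) = y**2*y = y**3)
x = 7 (x = 7 + 0 = 7)
l(W) = 6 - W**3
(l((2*6 - 1*1)**2) + x)**2 = ((6 - ((2*6 - 1*1)**2)**3) + 7)**2 = ((6 - ((12 - 1)**2)**3) + 7)**2 = ((6 - (11**2)**3) + 7)**2 = ((6 - 1*121**3) + 7)**2 = ((6 - 1*1771561) + 7)**2 = ((6 - 1771561) + 7)**2 = (-1771555 + 7)**2 = (-1771548)**2 = 3138382316304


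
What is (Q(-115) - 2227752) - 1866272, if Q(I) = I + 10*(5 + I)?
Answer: -4095239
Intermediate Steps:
Q(I) = 50 + 11*I (Q(I) = I + (50 + 10*I) = 50 + 11*I)
(Q(-115) - 2227752) - 1866272 = ((50 + 11*(-115)) - 2227752) - 1866272 = ((50 - 1265) - 2227752) - 1866272 = (-1215 - 2227752) - 1866272 = -2228967 - 1866272 = -4095239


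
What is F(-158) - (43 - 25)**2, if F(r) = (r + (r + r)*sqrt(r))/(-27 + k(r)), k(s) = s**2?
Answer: -8079746/24937 - 316*I*sqrt(158)/24937 ≈ -324.01 - 0.15928*I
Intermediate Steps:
F(r) = (r + 2*r**(3/2))/(-27 + r**2) (F(r) = (r + (r + r)*sqrt(r))/(-27 + r**2) = (r + (2*r)*sqrt(r))/(-27 + r**2) = (r + 2*r**(3/2))/(-27 + r**2))
F(-158) - (43 - 25)**2 = (-158 + 2*(-158)**(3/2))/(-27 + (-158)**2) - (43 - 25)**2 = (-158 + 2*(-158*I*sqrt(158)))/(-27 + 24964) - 1*18**2 = (-158 - 316*I*sqrt(158))/24937 - 1*324 = (-158 - 316*I*sqrt(158))/24937 - 324 = (-158/24937 - 316*I*sqrt(158)/24937) - 324 = -8079746/24937 - 316*I*sqrt(158)/24937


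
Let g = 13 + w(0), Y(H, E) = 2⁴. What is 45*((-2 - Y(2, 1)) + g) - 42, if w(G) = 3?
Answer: -132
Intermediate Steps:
Y(H, E) = 16
g = 16 (g = 13 + 3 = 16)
45*((-2 - Y(2, 1)) + g) - 42 = 45*((-2 - 1*16) + 16) - 42 = 45*((-2 - 16) + 16) - 42 = 45*(-18 + 16) - 42 = 45*(-2) - 42 = -90 - 42 = -132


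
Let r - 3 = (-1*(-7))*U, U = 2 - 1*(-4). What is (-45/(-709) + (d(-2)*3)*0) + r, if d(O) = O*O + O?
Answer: 31950/709 ≈ 45.063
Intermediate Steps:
d(O) = O + O**2 (d(O) = O**2 + O = O + O**2)
U = 6 (U = 2 + 4 = 6)
r = 45 (r = 3 - 1*(-7)*6 = 3 + 7*6 = 3 + 42 = 45)
(-45/(-709) + (d(-2)*3)*0) + r = (-45/(-709) + (-2*(1 - 2)*3)*0) + 45 = (-45*(-1/709) + (-2*(-1)*3)*0) + 45 = (45/709 + (2*3)*0) + 45 = (45/709 + 6*0) + 45 = (45/709 + 0) + 45 = 45/709 + 45 = 31950/709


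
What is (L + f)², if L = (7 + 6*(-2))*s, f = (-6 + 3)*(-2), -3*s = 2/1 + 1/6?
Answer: 29929/324 ≈ 92.373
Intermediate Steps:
s = -13/18 (s = -(2/1 + 1/6)/3 = -(2*1 + 1*(⅙))/3 = -(2 + ⅙)/3 = -⅓*13/6 = -13/18 ≈ -0.72222)
f = 6 (f = -3*(-2) = 6)
L = 65/18 (L = (7 + 6*(-2))*(-13/18) = (7 - 12)*(-13/18) = -5*(-13/18) = 65/18 ≈ 3.6111)
(L + f)² = (65/18 + 6)² = (173/18)² = 29929/324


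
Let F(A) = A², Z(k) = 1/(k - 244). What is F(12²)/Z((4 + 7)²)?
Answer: -2550528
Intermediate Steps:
Z(k) = 1/(-244 + k)
F(12²)/Z((4 + 7)²) = (12²)²/(1/(-244 + (4 + 7)²)) = 144²/(1/(-244 + 11²)) = 20736/(1/(-244 + 121)) = 20736/(1/(-123)) = 20736/(-1/123) = 20736*(-123) = -2550528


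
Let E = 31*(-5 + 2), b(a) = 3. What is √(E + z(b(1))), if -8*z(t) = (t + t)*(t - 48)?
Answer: I*√237/2 ≈ 7.6974*I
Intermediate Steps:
z(t) = -t*(-48 + t)/4 (z(t) = -(t + t)*(t - 48)/8 = -2*t*(-48 + t)/8 = -t*(-48 + t)/4)
E = -93 (E = 31*(-3) = -93)
√(E + z(b(1))) = √(-93 + (¼)*3*(48 - 1*3)) = √(-93 + (¼)*3*(48 - 3)) = √(-93 + (¼)*3*45) = √(-93 + 135/4) = √(-237/4) = I*√237/2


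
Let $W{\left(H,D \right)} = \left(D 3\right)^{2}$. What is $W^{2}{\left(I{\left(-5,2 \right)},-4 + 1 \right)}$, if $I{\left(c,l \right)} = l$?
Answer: $6561$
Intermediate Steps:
$W{\left(H,D \right)} = 9 D^{2}$ ($W{\left(H,D \right)} = \left(3 D\right)^{2} = 9 D^{2}$)
$W^{2}{\left(I{\left(-5,2 \right)},-4 + 1 \right)} = \left(9 \left(-4 + 1\right)^{2}\right)^{2} = \left(9 \left(-3\right)^{2}\right)^{2} = \left(9 \cdot 9\right)^{2} = 81^{2} = 6561$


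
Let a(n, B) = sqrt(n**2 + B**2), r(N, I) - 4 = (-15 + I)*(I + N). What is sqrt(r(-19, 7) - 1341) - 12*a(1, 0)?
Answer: -12 + I*sqrt(1241) ≈ -12.0 + 35.228*I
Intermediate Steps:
r(N, I) = 4 + (-15 + I)*(I + N)
a(n, B) = sqrt(B**2 + n**2)
sqrt(r(-19, 7) - 1341) - 12*a(1, 0) = sqrt((4 + 7**2 - 15*7 - 15*(-19) + 7*(-19)) - 1341) - 12*sqrt(0**2 + 1**2) = sqrt((4 + 49 - 105 + 285 - 133) - 1341) - 12*sqrt(0 + 1) = sqrt(100 - 1341) - 12*sqrt(1) = sqrt(-1241) - 12 = I*sqrt(1241) - 1*12 = I*sqrt(1241) - 12 = -12 + I*sqrt(1241)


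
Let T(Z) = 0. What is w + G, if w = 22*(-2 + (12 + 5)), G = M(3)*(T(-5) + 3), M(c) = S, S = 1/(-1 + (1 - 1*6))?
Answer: 659/2 ≈ 329.50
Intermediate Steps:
S = -⅙ (S = 1/(-1 + (1 - 6)) = 1/(-1 - 5) = 1/(-6) = -⅙ ≈ -0.16667)
M(c) = -⅙
G = -½ (G = -(0 + 3)/6 = -⅙*3 = -½ ≈ -0.50000)
w = 330 (w = 22*(-2 + 17) = 22*15 = 330)
w + G = 330 - ½ = 659/2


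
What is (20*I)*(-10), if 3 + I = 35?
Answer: -6400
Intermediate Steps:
I = 32 (I = -3 + 35 = 32)
(20*I)*(-10) = (20*32)*(-10) = 640*(-10) = -6400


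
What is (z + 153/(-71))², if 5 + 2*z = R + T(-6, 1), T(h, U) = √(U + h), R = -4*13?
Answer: 4730851/5041 - 4353*I*√5/142 ≈ 938.47 - 68.547*I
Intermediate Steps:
R = -52
z = -57/2 + I*√5/2 (z = -5/2 + (-52 + √(1 - 6))/2 = -5/2 + (-52 + √(-5))/2 = -5/2 + (-52 + I*√5)/2 = -5/2 + (-26 + I*√5/2) = -57/2 + I*√5/2 ≈ -28.5 + 1.118*I)
(z + 153/(-71))² = ((-57/2 + I*√5/2) + 153/(-71))² = ((-57/2 + I*√5/2) + 153*(-1/71))² = ((-57/2 + I*√5/2) - 153/71)² = (-4353/142 + I*√5/2)²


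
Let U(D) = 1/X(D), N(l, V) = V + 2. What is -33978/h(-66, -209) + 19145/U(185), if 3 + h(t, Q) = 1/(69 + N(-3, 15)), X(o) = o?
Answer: 913171133/257 ≈ 3.5532e+6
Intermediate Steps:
N(l, V) = 2 + V
U(D) = 1/D
h(t, Q) = -257/86 (h(t, Q) = -3 + 1/(69 + (2 + 15)) = -3 + 1/(69 + 17) = -3 + 1/86 = -257/86)
-33978/h(-66, -209) + 19145/U(185) = -33978/(-257/86) + 19145/(1/185) = -33978*(-86/257) + 19145/(1/185) = 2922108/257 + 19145*185 = 2922108/257 + 3541825 = 913171133/257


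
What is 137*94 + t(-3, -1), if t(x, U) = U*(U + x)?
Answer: 12882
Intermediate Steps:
137*94 + t(-3, -1) = 137*94 - (-1 - 3) = 12878 - 1*(-4) = 12878 + 4 = 12882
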